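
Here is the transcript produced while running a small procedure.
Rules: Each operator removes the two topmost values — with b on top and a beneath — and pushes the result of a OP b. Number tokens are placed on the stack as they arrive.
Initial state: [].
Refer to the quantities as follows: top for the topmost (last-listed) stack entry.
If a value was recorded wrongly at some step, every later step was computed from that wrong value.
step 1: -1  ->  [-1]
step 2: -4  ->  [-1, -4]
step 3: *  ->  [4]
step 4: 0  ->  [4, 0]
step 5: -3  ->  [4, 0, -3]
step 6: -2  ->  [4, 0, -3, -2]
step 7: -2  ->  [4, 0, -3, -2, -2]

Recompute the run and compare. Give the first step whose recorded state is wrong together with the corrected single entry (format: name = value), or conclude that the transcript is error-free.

step 1: push -1: top = -1 -> in agreement
step 2: push -4: top = -4 -> agrees with the transcript
step 3: -1 * -4 = 4 -> no discrepancy
step 4: push 0: top = 0 -> in agreement
step 5: push -3: top = -3 -> confirmed correct
step 6: push -2: top = -2 -> exactly as logged
step 7: push -2: top = -2 -> matches
Every step is consistent.

no error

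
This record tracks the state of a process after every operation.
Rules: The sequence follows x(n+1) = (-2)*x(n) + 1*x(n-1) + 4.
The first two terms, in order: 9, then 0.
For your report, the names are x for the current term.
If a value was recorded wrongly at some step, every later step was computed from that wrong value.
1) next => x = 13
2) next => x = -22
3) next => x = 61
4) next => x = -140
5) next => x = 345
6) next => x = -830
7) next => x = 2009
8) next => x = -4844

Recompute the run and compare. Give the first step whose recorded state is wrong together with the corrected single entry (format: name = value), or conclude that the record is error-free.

step 1: x = -2*(0) + (1)*(9) + (4) = 13 -> verified
step 2: x = -2*(13) + (1)*(0) + (4) = -22 -> same as recorded
step 3: x = -2*(-22) + (1)*(13) + (4) = 61 -> exactly as logged
step 4: x = -2*(61) + (1)*(-22) + (4) = -140 -> no discrepancy
step 5: x = -2*(-140) + (1)*(61) + (4) = 345 -> verified
step 6: x = -2*(345) + (1)*(-140) + (4) = -826 -> first mismatch against the record
That makes step 6 the first incorrect line — x = -826 is what it should show.

step 6, x = -826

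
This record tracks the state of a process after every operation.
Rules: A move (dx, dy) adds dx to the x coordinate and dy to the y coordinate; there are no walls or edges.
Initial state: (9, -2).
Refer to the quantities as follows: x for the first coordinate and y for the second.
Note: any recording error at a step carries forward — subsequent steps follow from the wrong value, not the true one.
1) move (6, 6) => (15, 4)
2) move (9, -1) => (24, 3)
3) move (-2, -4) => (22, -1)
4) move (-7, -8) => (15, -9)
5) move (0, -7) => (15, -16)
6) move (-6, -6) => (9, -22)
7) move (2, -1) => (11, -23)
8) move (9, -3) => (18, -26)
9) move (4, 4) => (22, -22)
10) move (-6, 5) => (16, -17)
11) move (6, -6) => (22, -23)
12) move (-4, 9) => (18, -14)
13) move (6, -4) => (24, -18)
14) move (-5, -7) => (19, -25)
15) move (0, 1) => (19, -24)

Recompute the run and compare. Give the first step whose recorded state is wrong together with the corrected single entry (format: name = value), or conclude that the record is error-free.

step 8, x = 20

Recomputing the run from the initial state:
step 1: x = 15, y = 4
step 2: x = 24, y = 3
step 3: x = 22, y = -1
step 4: x = 15, y = -9
step 5: x = 15, y = -16
step 6: x = 9, y = -22
step 7: x = 11, y = -23
step 8: x = 20, y = -26
step 9: x = 24, y = -22
step 10: x = 18, y = -17
step 11: x = 24, y = -23
step 12: x = 20, y = -14
step 13: x = 26, y = -18
step 14: x = 21, y = -25
step 15: x = 21, y = -24
The first disagreement with the record is at step 8, where the value should be x = 20.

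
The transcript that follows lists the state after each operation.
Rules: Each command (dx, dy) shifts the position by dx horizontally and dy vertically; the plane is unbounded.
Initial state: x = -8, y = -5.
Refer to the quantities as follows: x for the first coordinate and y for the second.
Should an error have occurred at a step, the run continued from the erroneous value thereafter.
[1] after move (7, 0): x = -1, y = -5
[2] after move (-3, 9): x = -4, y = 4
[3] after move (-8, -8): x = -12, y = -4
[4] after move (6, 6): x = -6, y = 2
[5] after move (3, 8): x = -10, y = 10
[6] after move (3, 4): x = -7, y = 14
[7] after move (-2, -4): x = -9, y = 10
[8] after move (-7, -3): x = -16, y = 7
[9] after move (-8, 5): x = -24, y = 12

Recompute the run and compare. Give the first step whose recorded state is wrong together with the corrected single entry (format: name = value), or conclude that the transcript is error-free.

step 5, x = -3

step 1: x = -8 + (7) = -1, y = -5 + (0) = -5 -> agrees with the transcript
step 2: x = -1 + (-3) = -4, y = -5 + (9) = 4 -> confirmed correct
step 3: x = -4 + (-8) = -12, y = 4 + (-8) = -4 -> matches
step 4: x = -12 + (6) = -6, y = -4 + (6) = 2 -> in agreement
step 5: x = -6 + (3) = -3, y = 2 + (8) = 10 -> this is not what the transcript shows
The audit stops at step 5: the recorded entry is wrong and should be x = -3.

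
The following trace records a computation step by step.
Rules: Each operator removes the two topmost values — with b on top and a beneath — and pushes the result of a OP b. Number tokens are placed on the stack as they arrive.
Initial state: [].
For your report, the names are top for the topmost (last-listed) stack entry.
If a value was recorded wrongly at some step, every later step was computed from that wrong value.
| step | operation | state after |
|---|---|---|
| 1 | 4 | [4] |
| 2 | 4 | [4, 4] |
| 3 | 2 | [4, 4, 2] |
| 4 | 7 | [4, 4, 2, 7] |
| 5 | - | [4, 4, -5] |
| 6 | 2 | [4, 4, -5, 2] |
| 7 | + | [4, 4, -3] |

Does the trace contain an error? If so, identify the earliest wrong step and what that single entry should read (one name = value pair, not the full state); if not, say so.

no error

Recomputing the run from the initial state:
step 1: [4]
step 2: [4, 4]
step 3: [4, 4, 2]
step 4: [4, 4, 2, 7]
step 5: [4, 4, -5]
step 6: [4, 4, -5, 2]
step 7: [4, 4, -3]
This matches the trace at every step.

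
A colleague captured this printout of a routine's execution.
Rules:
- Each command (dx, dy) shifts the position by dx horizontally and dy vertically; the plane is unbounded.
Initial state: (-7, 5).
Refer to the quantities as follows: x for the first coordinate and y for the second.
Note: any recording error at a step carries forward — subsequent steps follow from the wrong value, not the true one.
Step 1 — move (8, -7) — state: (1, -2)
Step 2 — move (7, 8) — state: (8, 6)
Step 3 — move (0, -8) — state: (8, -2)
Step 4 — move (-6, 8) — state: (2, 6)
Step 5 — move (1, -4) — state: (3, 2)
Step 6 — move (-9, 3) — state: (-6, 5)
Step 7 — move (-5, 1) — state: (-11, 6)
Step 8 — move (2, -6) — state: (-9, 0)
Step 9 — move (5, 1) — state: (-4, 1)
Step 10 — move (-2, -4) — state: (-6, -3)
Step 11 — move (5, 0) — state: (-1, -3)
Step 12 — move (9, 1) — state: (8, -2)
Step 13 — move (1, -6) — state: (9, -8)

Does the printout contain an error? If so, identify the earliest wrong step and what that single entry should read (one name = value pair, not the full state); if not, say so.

Step 1: x = -7 + (8) = 1, y = 5 + (-7) = -2 — in agreement.
Step 2: x = 1 + (7) = 8, y = -2 + (8) = 6 — same as recorded.
Step 3: x = 8 + (0) = 8, y = 6 + (-8) = -2 — exactly as logged.
Step 4: x = 8 + (-6) = 2, y = -2 + (8) = 6 — confirmed correct.
Step 5: x = 2 + (1) = 3, y = 6 + (-4) = 2 — in agreement.
Step 6: x = 3 + (-9) = -6, y = 2 + (3) = 5 — same as recorded.
Step 7: x = -6 + (-5) = -11, y = 5 + (1) = 6 — checks out.
Step 8: x = -11 + (2) = -9, y = 6 + (-6) = 0 — no discrepancy.
Step 9: x = -9 + (5) = -4, y = 0 + (1) = 1 — verified.
Step 10: x = -4 + (-2) = -6, y = 1 + (-4) = -3 — exactly as logged.
Step 11: x = -6 + (5) = -1, y = -3 + (0) = -3 — consistent with the printout.
Step 12: x = -1 + (9) = 8, y = -3 + (1) = -2 — verified.
Step 13: x = 8 + (1) = 9, y = -2 + (-6) = -8 — in agreement.
Every step is consistent.

no error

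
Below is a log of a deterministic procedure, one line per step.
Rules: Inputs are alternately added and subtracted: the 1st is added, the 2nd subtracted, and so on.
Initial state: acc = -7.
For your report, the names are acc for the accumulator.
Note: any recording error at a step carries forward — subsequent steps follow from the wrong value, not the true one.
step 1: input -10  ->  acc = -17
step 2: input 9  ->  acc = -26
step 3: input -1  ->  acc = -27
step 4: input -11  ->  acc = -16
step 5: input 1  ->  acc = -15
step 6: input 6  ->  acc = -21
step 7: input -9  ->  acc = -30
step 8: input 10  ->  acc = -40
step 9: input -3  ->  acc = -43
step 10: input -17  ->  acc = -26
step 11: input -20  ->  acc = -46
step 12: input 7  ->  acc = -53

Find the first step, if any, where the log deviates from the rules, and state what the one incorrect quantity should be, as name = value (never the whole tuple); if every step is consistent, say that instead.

1. acc = -7 + -10 = -17 (checks out)
2. acc = -17 - 9 = -26 (in agreement)
3. acc = -26 + -1 = -27 (consistent with the log)
4. acc = -27 - -11 = -16 (in agreement)
5. acc = -16 + 1 = -15 (consistent with the log)
6. acc = -15 - 6 = -21 (verified)
7. acc = -21 + -9 = -30 (confirmed correct)
8. acc = -30 - 10 = -40 (no discrepancy)
9. acc = -40 + -3 = -43 (same as recorded)
10. acc = -43 - -17 = -26 (consistent with the log)
11. acc = -26 + -20 = -46 (in agreement)
12. acc = -46 - 7 = -53 (in agreement)
All entries verified; no error found.

no error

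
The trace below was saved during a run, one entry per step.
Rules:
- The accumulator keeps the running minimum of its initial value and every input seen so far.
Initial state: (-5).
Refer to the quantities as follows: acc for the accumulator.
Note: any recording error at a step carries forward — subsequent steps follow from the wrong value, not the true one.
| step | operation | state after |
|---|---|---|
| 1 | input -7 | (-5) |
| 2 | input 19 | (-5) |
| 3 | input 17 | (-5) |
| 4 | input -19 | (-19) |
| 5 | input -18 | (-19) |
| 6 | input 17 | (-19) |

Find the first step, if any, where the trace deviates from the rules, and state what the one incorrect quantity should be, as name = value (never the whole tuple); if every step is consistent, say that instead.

Recomputing the run from the initial state:
step 1: acc = -7
step 2: acc = -7
step 3: acc = -7
step 4: acc = -19
step 5: acc = -19
step 6: acc = -19
The first disagreement with the trace is at step 1, where the value should be acc = -7.

step 1, acc = -7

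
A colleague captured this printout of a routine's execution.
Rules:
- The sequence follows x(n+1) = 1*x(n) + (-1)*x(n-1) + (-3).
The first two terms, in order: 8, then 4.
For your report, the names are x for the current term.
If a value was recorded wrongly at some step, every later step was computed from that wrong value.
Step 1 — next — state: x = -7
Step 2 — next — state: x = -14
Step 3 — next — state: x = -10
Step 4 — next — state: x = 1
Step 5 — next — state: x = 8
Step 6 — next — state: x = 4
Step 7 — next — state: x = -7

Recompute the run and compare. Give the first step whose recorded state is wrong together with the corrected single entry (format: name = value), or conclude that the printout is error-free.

Recomputing the run from the initial state:
step 1: x = -7
step 2: x = -14
step 3: x = -10
step 4: x = 1
step 5: x = 8
step 6: x = 4
step 7: x = -7
This matches the printout at every step.

no error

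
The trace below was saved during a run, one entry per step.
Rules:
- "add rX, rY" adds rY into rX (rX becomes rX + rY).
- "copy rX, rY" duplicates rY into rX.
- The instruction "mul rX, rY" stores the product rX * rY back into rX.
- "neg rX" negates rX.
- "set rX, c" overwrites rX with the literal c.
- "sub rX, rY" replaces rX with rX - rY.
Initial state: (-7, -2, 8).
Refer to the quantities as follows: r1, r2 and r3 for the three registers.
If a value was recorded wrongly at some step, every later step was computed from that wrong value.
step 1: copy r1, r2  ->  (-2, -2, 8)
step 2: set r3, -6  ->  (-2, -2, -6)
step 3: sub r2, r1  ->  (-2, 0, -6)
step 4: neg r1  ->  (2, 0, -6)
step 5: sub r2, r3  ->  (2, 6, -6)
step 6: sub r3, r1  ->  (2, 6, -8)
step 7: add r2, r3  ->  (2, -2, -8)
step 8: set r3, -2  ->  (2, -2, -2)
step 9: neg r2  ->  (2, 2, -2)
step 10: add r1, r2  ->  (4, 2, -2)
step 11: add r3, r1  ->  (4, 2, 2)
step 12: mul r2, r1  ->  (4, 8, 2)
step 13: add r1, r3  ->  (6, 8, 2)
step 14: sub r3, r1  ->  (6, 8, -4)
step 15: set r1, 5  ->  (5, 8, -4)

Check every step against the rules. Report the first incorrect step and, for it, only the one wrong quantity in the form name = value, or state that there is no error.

1. r1 = -2 (checks out)
2. r3 = -6 (agrees with the trace)
3. r2 = -2 - -2 = 0 (exactly as logged)
4. r1 = -(-2) = 2 (matches)
5. r2 = 0 - -6 = 6 (confirmed correct)
6. r3 = -6 - 2 = -8 (same as recorded)
7. r2 = 6 + -8 = -2 (in agreement)
8. r3 = -2 (consistent with the trace)
9. r2 = -(-2) = 2 (consistent with the trace)
10. r1 = 2 + 2 = 4 (consistent with the trace)
11. r3 = -2 + 4 = 2 (consistent with the trace)
12. r2 = 2 * 4 = 8 (exactly as logged)
13. r1 = 4 + 2 = 6 (same as recorded)
14. r3 = 2 - 6 = -4 (checks out)
15. r1 = 5 (verified)
No step deviates from the rules.

no error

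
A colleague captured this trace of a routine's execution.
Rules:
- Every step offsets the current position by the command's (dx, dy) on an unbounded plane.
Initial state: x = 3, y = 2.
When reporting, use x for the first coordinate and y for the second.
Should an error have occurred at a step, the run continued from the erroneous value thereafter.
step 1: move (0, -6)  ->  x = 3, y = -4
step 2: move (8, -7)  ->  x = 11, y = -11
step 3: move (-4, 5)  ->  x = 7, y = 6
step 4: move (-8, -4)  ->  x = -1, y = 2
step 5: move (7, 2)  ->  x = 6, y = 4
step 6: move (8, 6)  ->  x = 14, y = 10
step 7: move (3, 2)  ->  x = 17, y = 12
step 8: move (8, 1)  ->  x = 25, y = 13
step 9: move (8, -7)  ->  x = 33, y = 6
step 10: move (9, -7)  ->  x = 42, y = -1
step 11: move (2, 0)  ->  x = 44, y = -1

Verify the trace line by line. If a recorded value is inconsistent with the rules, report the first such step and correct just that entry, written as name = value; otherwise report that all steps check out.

step 1: x = 3 + (0) = 3, y = 2 + (-6) = -4 -> in agreement
step 2: x = 3 + (8) = 11, y = -4 + (-7) = -11 -> same as recorded
step 3: x = 11 + (-4) = 7, y = -11 + (5) = -6 -> a discrepancy with the trace
Step 3 is the first one off; corrected, y = -6.

step 3, y = -6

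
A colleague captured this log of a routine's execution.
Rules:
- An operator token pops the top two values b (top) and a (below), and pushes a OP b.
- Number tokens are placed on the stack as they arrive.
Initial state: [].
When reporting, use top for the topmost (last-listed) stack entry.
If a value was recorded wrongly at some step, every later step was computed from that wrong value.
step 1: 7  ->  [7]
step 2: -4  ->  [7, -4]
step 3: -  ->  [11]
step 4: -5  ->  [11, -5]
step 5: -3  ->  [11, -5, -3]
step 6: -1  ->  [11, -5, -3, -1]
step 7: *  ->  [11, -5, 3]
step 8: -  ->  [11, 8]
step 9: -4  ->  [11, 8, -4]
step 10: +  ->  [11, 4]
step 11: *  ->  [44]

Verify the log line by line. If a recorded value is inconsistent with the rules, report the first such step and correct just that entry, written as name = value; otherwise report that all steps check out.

step 8, top = -8

Step 1: push 7: top = 7 — in agreement.
Step 2: push -4: top = -4 — agrees with the log.
Step 3: 7 - -4 = 11 — consistent with the log.
Step 4: push -5: top = -5 — same as recorded.
Step 5: push -3: top = -3 — verified.
Step 6: push -1: top = -1 — confirmed correct.
Step 7: -3 * -1 = 3 — agrees with the log.
Step 8: -5 - 3 = -8 — a discrepancy with the log.
So the first discrepancy is step 8, where the right value is top = -8.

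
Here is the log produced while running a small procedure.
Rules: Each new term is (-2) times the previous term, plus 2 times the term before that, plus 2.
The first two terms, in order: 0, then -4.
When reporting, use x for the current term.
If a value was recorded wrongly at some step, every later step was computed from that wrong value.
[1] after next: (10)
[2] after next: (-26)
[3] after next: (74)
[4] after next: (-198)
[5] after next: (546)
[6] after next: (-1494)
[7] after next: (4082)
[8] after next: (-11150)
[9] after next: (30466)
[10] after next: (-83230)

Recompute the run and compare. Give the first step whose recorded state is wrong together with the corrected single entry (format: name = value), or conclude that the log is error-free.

Step 1: x = -2*(-4) + (2)*(0) + (2) = 10 — confirmed correct.
Step 2: x = -2*(10) + (2)*(-4) + (2) = -26 — confirmed correct.
Step 3: x = -2*(-26) + (2)*(10) + (2) = 74 — exactly as logged.
Step 4: x = -2*(74) + (2)*(-26) + (2) = -198 — verified.
Step 5: x = -2*(-198) + (2)*(74) + (2) = 546 — confirmed correct.
Step 6: x = -2*(546) + (2)*(-198) + (2) = -1486 — the recorded entry deviates here.
First incorrect step: 6; the correct value is x = -1486.

step 6, x = -1486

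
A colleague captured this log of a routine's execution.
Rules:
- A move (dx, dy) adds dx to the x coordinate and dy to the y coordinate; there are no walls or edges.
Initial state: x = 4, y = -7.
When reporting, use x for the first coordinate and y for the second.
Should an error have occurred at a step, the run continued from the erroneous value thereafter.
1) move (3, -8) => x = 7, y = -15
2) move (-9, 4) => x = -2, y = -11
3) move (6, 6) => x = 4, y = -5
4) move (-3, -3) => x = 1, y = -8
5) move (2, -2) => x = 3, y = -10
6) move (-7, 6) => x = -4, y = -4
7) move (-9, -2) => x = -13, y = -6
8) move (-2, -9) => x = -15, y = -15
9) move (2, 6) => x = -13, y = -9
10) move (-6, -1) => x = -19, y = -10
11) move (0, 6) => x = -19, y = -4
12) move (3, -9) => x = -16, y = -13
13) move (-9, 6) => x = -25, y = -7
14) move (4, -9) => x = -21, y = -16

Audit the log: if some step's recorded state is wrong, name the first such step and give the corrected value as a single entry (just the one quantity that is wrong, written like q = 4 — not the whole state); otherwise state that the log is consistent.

no error

step 1: x = 4 + (3) = 7, y = -7 + (-8) = -15 -> consistent with the log
step 2: x = 7 + (-9) = -2, y = -15 + (4) = -11 -> confirmed correct
step 3: x = -2 + (6) = 4, y = -11 + (6) = -5 -> no discrepancy
step 4: x = 4 + (-3) = 1, y = -5 + (-3) = -8 -> no discrepancy
step 5: x = 1 + (2) = 3, y = -8 + (-2) = -10 -> checks out
step 6: x = 3 + (-7) = -4, y = -10 + (6) = -4 -> agrees with the log
step 7: x = -4 + (-9) = -13, y = -4 + (-2) = -6 -> consistent with the log
step 8: x = -13 + (-2) = -15, y = -6 + (-9) = -15 -> in agreement
step 9: x = -15 + (2) = -13, y = -15 + (6) = -9 -> consistent with the log
step 10: x = -13 + (-6) = -19, y = -9 + (-1) = -10 -> exactly as logged
step 11: x = -19 + (0) = -19, y = -10 + (6) = -4 -> verified
step 12: x = -19 + (3) = -16, y = -4 + (-9) = -13 -> consistent with the log
step 13: x = -16 + (-9) = -25, y = -13 + (6) = -7 -> consistent with the log
step 14: x = -25 + (4) = -21, y = -7 + (-9) = -16 -> checks out
The recomputation confirms every line.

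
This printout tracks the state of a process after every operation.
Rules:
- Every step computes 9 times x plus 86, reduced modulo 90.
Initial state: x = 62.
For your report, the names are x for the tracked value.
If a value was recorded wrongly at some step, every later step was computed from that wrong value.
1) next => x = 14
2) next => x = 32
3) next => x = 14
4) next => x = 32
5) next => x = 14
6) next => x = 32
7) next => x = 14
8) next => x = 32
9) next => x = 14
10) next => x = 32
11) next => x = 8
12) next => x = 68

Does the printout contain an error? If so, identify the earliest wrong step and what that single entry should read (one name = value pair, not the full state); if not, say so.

step 1: x = (9*62 + 86) mod 90 = 14 -> confirmed correct
step 2: x = (9*14 + 86) mod 90 = 32 -> consistent with the printout
step 3: x = (9*32 + 86) mod 90 = 14 -> agrees with the printout
step 4: x = (9*14 + 86) mod 90 = 32 -> verified
step 5: x = (9*32 + 86) mod 90 = 14 -> confirmed correct
step 6: x = (9*14 + 86) mod 90 = 32 -> matches
step 7: x = (9*32 + 86) mod 90 = 14 -> no discrepancy
step 8: x = (9*14 + 86) mod 90 = 32 -> consistent with the printout
step 9: x = (9*32 + 86) mod 90 = 14 -> matches
step 10: x = (9*14 + 86) mod 90 = 32 -> matches
step 11: x = (9*32 + 86) mod 90 = 14 -> first mismatch against the printout
The earliest wrong entry is at step 11: it should read x = 14.

step 11, x = 14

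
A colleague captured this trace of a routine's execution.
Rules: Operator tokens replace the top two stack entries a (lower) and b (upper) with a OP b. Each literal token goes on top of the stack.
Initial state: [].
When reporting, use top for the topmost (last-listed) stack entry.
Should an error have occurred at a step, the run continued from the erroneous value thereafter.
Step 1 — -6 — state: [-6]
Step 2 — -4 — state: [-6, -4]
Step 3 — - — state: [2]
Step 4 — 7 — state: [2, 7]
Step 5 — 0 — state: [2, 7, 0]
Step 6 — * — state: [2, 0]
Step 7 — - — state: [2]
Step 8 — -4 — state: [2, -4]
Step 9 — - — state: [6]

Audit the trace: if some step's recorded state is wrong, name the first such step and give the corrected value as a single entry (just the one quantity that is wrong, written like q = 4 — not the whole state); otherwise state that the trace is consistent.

step 3, top = -2

Step 1: push -6: top = -6 — verified.
Step 2: push -4: top = -4 — same as recorded.
Step 3: -6 - -4 = -2 — the recorded entry deviates here.
First deviation found at step 3; the corrected entry is top = -2.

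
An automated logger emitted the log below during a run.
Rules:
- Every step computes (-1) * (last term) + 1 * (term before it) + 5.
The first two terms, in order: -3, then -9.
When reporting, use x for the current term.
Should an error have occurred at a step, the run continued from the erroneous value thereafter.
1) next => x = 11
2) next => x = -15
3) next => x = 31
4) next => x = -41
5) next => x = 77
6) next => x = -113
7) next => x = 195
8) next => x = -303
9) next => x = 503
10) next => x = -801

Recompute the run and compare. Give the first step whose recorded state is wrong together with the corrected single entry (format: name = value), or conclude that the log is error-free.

no error

Step 1: x = -1*(-9) + (1)*(-3) + (5) = 11 — matches.
Step 2: x = -1*(11) + (1)*(-9) + (5) = -15 — agrees with the log.
Step 3: x = -1*(-15) + (1)*(11) + (5) = 31 — verified.
Step 4: x = -1*(31) + (1)*(-15) + (5) = -41 — agrees with the log.
Step 5: x = -1*(-41) + (1)*(31) + (5) = 77 — matches.
Step 6: x = -1*(77) + (1)*(-41) + (5) = -113 — same as recorded.
Step 7: x = -1*(-113) + (1)*(77) + (5) = 195 — checks out.
Step 8: x = -1*(195) + (1)*(-113) + (5) = -303 — no discrepancy.
Step 9: x = -1*(-303) + (1)*(195) + (5) = 503 — confirmed correct.
Step 10: x = -1*(503) + (1)*(-303) + (5) = -801 — verified.
All entries verified; no error found.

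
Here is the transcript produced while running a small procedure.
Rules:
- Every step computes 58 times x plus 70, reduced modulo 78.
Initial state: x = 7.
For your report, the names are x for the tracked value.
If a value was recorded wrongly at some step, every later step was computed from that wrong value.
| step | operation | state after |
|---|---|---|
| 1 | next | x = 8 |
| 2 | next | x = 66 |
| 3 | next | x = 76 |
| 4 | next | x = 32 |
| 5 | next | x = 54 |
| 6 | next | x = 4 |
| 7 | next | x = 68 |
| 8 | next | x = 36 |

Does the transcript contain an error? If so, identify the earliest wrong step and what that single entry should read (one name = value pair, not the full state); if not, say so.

no error

step 1: x = (58*7 + 70) mod 78 = 8 -> exactly as logged
step 2: x = (58*8 + 70) mod 78 = 66 -> consistent with the transcript
step 3: x = (58*66 + 70) mod 78 = 76 -> checks out
step 4: x = (58*76 + 70) mod 78 = 32 -> exactly as logged
step 5: x = (58*32 + 70) mod 78 = 54 -> no discrepancy
step 6: x = (58*54 + 70) mod 78 = 4 -> no discrepancy
step 7: x = (58*4 + 70) mod 78 = 68 -> verified
step 8: x = (58*68 + 70) mod 78 = 36 -> same as recorded
All steps check out; nothing to correct.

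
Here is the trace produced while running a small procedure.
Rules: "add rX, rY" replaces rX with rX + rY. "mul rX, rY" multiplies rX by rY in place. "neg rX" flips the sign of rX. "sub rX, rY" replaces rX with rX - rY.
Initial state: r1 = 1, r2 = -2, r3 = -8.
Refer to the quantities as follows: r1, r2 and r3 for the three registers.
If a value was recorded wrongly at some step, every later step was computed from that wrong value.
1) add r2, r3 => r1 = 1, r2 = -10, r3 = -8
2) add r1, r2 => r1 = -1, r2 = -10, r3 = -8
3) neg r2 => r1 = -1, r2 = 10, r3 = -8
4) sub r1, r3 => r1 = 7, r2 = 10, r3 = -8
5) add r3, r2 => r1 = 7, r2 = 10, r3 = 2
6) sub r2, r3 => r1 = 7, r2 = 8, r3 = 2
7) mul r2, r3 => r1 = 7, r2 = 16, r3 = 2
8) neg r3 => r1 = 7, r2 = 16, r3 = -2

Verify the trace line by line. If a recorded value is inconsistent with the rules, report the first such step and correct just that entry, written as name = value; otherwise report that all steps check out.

step 2, r1 = -9

Step 1: r2 = -2 + -8 = -10 — exactly as logged.
Step 2: r1 = 1 + -10 = -9 — not what was recorded.
The audit stops at step 2: the recorded entry is wrong and should be r1 = -9.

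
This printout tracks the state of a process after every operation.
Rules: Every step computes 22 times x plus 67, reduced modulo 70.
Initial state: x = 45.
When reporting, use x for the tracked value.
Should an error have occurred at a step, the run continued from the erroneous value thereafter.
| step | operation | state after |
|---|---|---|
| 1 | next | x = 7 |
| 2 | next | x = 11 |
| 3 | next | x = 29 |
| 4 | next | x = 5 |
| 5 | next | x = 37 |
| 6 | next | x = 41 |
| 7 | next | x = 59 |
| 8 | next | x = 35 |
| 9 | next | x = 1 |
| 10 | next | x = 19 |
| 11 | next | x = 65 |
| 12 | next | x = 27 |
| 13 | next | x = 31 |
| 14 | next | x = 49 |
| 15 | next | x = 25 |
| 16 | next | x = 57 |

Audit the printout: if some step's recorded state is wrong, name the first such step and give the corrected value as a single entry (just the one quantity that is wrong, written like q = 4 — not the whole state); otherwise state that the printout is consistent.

step 9, x = 67

step 1: x = (22*45 + 67) mod 70 = 7 -> no discrepancy
step 2: x = (22*7 + 67) mod 70 = 11 -> matches
step 3: x = (22*11 + 67) mod 70 = 29 -> exactly as logged
step 4: x = (22*29 + 67) mod 70 = 5 -> verified
step 5: x = (22*5 + 67) mod 70 = 37 -> matches
step 6: x = (22*37 + 67) mod 70 = 41 -> agrees with the printout
step 7: x = (22*41 + 67) mod 70 = 59 -> matches
step 8: x = (22*59 + 67) mod 70 = 35 -> consistent with the printout
step 9: x = (22*35 + 67) mod 70 = 67 -> a discrepancy with the printout
The audit stops at step 9: the recorded entry is wrong and should be x = 67.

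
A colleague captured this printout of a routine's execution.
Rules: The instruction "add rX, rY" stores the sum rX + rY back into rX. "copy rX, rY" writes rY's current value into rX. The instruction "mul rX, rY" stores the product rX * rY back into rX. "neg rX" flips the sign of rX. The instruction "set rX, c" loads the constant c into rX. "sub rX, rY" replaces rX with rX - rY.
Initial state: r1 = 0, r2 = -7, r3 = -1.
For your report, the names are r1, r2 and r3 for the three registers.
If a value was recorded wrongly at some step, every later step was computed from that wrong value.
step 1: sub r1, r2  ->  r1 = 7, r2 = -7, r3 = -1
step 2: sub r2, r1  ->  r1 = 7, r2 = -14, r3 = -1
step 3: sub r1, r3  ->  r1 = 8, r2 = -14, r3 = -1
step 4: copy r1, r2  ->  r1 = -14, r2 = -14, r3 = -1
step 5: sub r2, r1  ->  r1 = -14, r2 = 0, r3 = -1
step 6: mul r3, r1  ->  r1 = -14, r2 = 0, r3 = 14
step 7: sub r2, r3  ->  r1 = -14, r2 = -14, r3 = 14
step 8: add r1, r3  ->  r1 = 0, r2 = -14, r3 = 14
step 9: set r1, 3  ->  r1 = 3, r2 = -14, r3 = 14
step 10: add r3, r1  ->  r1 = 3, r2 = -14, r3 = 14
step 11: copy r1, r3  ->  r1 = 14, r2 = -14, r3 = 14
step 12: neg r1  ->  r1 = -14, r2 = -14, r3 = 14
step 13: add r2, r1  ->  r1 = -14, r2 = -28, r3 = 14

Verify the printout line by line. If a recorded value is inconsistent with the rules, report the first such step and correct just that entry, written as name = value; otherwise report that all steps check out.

step 10, r3 = 17

step 1: r1 = 0 - -7 = 7 -> consistent with the printout
step 2: r2 = -7 - 7 = -14 -> in agreement
step 3: r1 = 7 - -1 = 8 -> verified
step 4: r1 = -14 -> agrees with the printout
step 5: r2 = -14 - -14 = 0 -> verified
step 6: r3 = -1 * -14 = 14 -> verified
step 7: r2 = 0 - 14 = -14 -> matches
step 8: r1 = -14 + 14 = 0 -> confirmed correct
step 9: r1 = 3 -> same as recorded
step 10: r3 = 14 + 3 = 17 -> the entry is off here
The audit stops at step 10: the recorded entry is wrong and should be r3 = 17.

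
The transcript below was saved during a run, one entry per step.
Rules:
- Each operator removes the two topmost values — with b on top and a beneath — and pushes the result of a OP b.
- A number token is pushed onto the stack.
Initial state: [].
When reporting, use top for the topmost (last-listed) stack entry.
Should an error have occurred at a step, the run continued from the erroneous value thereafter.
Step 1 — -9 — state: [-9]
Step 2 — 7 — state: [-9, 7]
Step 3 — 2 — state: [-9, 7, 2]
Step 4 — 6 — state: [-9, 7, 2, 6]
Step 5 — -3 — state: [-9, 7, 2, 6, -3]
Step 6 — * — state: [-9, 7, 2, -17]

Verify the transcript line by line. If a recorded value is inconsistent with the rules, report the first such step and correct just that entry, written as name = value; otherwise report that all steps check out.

step 6, top = -18

1. push -9: top = -9 (no discrepancy)
2. push 7: top = 7 (exactly as logged)
3. push 2: top = 2 (consistent with the transcript)
4. push 6: top = 6 (exactly as logged)
5. push -3: top = -3 (same as recorded)
6. 6 * -3 = -18 (this is not what the transcript shows)
Conclusion: step 6 carries the first error; the entry should be top = -18.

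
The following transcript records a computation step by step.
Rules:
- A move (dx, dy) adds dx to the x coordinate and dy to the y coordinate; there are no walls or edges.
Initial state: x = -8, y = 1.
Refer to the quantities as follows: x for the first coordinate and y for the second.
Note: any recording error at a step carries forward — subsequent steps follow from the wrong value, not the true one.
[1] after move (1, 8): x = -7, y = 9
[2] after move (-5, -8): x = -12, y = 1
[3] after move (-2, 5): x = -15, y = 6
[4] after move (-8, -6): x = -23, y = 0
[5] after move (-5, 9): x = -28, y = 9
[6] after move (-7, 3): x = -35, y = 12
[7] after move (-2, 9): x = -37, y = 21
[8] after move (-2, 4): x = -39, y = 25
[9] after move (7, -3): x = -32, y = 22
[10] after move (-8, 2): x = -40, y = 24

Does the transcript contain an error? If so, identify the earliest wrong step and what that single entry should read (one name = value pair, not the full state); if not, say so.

step 3, x = -14

step 1: x = -8 + (1) = -7, y = 1 + (8) = 9 -> consistent with the transcript
step 2: x = -7 + (-5) = -12, y = 9 + (-8) = 1 -> in agreement
step 3: x = -12 + (-2) = -14, y = 1 + (5) = 6 -> the recorded entry deviates here
First deviation found at step 3; the corrected entry is x = -14.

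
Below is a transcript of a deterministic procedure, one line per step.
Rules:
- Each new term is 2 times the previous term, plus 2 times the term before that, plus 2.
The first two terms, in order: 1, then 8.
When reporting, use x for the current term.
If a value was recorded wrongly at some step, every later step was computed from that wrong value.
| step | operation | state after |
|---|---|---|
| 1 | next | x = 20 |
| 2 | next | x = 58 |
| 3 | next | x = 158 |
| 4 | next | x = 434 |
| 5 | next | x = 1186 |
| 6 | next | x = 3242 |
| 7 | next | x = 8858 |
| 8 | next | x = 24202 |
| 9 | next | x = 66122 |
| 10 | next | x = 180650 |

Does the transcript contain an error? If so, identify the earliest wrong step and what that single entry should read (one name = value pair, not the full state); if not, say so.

no error

step 1: x = 2*(8) + (2)*(1) + (2) = 20 -> agrees with the transcript
step 2: x = 2*(20) + (2)*(8) + (2) = 58 -> consistent with the transcript
step 3: x = 2*(58) + (2)*(20) + (2) = 158 -> checks out
step 4: x = 2*(158) + (2)*(58) + (2) = 434 -> confirmed correct
step 5: x = 2*(434) + (2)*(158) + (2) = 1186 -> checks out
step 6: x = 2*(1186) + (2)*(434) + (2) = 3242 -> agrees with the transcript
step 7: x = 2*(3242) + (2)*(1186) + (2) = 8858 -> same as recorded
step 8: x = 2*(8858) + (2)*(3242) + (2) = 24202 -> no discrepancy
step 9: x = 2*(24202) + (2)*(8858) + (2) = 66122 -> verified
step 10: x = 2*(66122) + (2)*(24202) + (2) = 180650 -> no discrepancy
Each recorded entry agrees with the recomputation.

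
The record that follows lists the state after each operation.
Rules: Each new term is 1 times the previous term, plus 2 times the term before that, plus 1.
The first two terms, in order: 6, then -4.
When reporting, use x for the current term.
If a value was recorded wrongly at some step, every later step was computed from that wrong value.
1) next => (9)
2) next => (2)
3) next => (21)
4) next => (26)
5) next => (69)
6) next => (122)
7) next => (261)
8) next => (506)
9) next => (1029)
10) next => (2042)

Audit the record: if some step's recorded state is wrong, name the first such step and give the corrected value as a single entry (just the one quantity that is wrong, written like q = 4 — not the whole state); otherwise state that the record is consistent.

no error

Step 1: x = 1*(-4) + (2)*(6) + (1) = 9 — agrees with the record.
Step 2: x = 1*(9) + (2)*(-4) + (1) = 2 — same as recorded.
Step 3: x = 1*(2) + (2)*(9) + (1) = 21 — confirmed correct.
Step 4: x = 1*(21) + (2)*(2) + (1) = 26 — consistent with the record.
Step 5: x = 1*(26) + (2)*(21) + (1) = 69 — confirmed correct.
Step 6: x = 1*(69) + (2)*(26) + (1) = 122 — in agreement.
Step 7: x = 1*(122) + (2)*(69) + (1) = 261 — in agreement.
Step 8: x = 1*(261) + (2)*(122) + (1) = 506 — exactly as logged.
Step 9: x = 1*(506) + (2)*(261) + (1) = 1029 — verified.
Step 10: x = 1*(1029) + (2)*(506) + (1) = 2042 — confirmed correct.
The recomputation confirms every line.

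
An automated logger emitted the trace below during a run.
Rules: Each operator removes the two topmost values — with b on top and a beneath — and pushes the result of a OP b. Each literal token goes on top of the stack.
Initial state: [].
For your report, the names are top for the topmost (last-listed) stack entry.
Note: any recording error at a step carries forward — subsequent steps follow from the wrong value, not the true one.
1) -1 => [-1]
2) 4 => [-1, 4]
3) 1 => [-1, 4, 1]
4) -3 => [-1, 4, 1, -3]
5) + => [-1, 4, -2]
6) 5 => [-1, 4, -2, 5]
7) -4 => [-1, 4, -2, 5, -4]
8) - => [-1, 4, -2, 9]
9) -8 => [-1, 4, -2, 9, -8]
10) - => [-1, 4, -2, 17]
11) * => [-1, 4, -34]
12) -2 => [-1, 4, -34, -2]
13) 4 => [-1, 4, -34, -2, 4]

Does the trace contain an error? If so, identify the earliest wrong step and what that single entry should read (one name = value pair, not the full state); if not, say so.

no error

Step 1: push -1: top = -1 — consistent with the trace.
Step 2: push 4: top = 4 — no discrepancy.
Step 3: push 1: top = 1 — consistent with the trace.
Step 4: push -3: top = -3 — consistent with the trace.
Step 5: 1 + -3 = -2 — agrees with the trace.
Step 6: push 5: top = 5 — consistent with the trace.
Step 7: push -4: top = -4 — exactly as logged.
Step 8: 5 - -4 = 9 — consistent with the trace.
Step 9: push -8: top = -8 — exactly as logged.
Step 10: 9 - -8 = 17 — same as recorded.
Step 11: -2 * 17 = -34 — consistent with the trace.
Step 12: push -2: top = -2 — matches.
Step 13: push 4: top = 4 — consistent with the trace.
Nothing is out of place; the run is error-free.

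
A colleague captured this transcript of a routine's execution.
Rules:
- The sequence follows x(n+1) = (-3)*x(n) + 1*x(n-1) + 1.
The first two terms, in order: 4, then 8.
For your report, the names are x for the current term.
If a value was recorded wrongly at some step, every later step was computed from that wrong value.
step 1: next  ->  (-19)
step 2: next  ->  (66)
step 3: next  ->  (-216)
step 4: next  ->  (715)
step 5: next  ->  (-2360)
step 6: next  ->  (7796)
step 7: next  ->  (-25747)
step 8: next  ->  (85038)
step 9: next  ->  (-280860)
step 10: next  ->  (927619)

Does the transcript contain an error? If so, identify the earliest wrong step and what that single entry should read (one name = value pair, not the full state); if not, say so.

no error

Recomputing the run from the initial state:
step 1: x = -19
step 2: x = 66
step 3: x = -216
step 4: x = 715
step 5: x = -2360
step 6: x = 7796
step 7: x = -25747
step 8: x = 85038
step 9: x = -280860
step 10: x = 927619
This matches the transcript at every step.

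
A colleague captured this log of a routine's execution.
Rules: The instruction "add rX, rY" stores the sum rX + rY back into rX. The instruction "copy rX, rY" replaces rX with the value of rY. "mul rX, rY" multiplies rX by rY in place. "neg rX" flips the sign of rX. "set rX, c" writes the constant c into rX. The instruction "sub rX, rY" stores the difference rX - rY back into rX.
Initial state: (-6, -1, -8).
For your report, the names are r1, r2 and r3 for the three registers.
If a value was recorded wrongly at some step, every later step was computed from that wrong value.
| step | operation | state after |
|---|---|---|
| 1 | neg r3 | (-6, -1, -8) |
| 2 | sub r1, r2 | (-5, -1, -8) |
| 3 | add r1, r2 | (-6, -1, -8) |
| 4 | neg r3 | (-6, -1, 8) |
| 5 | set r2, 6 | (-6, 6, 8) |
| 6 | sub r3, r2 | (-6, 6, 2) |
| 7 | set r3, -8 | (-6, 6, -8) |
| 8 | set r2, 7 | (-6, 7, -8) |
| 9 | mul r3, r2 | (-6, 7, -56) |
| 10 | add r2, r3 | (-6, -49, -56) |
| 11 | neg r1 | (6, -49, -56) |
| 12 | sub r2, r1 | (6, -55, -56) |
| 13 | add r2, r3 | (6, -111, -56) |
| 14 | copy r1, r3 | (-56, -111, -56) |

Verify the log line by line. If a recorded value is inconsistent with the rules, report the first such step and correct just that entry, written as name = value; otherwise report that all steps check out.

step 1, r3 = 8

Recomputing the run from the initial state:
step 1: r1 = -6, r2 = -1, r3 = 8
step 2: r1 = -5, r2 = -1, r3 = 8
step 3: r1 = -6, r2 = -1, r3 = 8
step 4: r1 = -6, r2 = -1, r3 = -8
step 5: r1 = -6, r2 = 6, r3 = -8
step 6: r1 = -6, r2 = 6, r3 = -14
step 7: r1 = -6, r2 = 6, r3 = -8
step 8: r1 = -6, r2 = 7, r3 = -8
step 9: r1 = -6, r2 = 7, r3 = -56
step 10: r1 = -6, r2 = -49, r3 = -56
step 11: r1 = 6, r2 = -49, r3 = -56
step 12: r1 = 6, r2 = -55, r3 = -56
step 13: r1 = 6, r2 = -111, r3 = -56
step 14: r1 = -56, r2 = -111, r3 = -56
The first disagreement with the log is at step 1, where the value should be r3 = 8.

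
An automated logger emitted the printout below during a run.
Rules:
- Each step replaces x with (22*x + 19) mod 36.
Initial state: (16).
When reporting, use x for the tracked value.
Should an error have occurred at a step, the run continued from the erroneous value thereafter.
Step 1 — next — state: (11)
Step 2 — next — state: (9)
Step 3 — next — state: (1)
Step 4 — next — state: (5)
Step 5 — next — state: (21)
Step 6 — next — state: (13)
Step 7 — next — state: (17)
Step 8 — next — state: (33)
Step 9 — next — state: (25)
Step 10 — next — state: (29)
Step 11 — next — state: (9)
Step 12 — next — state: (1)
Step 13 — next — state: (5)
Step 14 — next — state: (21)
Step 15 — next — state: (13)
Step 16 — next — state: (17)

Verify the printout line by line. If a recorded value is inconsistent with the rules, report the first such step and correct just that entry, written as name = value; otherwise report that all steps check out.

no error

1. x = (22*16 + 19) mod 36 = 11 (agrees with the printout)
2. x = (22*11 + 19) mod 36 = 9 (checks out)
3. x = (22*9 + 19) mod 36 = 1 (agrees with the printout)
4. x = (22*1 + 19) mod 36 = 5 (consistent with the printout)
5. x = (22*5 + 19) mod 36 = 21 (same as recorded)
6. x = (22*21 + 19) mod 36 = 13 (consistent with the printout)
7. x = (22*13 + 19) mod 36 = 17 (agrees with the printout)
8. x = (22*17 + 19) mod 36 = 33 (checks out)
9. x = (22*33 + 19) mod 36 = 25 (no discrepancy)
10. x = (22*25 + 19) mod 36 = 29 (confirmed correct)
11. x = (22*29 + 19) mod 36 = 9 (same as recorded)
12. x = (22*9 + 19) mod 36 = 1 (matches)
13. x = (22*1 + 19) mod 36 = 5 (verified)
14. x = (22*5 + 19) mod 36 = 21 (exactly as logged)
15. x = (22*21 + 19) mod 36 = 13 (consistent with the printout)
16. x = (22*13 + 19) mod 36 = 17 (consistent with the printout)
The whole run recomputes cleanly — no discrepancies.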